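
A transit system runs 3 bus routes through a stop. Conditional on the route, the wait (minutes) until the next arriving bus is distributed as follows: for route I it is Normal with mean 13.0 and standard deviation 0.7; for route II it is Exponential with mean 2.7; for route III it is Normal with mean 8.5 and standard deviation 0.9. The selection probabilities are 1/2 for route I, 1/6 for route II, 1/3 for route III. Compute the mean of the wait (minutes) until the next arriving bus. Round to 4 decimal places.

Component means — I: 13; II: 2.7; III: 8.5.
E[X] = 0.5·13 + 0.166667·2.7 + 0.333333·8.5 = 9.78333.

9.7833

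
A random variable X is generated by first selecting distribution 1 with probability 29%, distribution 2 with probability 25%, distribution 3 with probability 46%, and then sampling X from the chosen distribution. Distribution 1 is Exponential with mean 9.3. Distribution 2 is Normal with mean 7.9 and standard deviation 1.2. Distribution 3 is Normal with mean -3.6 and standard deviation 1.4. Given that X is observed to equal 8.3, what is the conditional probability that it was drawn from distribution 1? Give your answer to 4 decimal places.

0.1398

Likelihoods f(8.3 | ·): 1: 0.0440475; 2: 0.314486; 3: 5.83303e-17.
Posterior ∝ prior × likelihood. Numerator for 1: 0.29·0.0440475 = 0.0127738.
Normalizing constant: 0.29·0.0440475 + 0.25·0.314486 + 0.46·5.83303e-17 = 0.0913953.
P(1 | observation) = 0.0127738 / 0.0913953 = 0.139764.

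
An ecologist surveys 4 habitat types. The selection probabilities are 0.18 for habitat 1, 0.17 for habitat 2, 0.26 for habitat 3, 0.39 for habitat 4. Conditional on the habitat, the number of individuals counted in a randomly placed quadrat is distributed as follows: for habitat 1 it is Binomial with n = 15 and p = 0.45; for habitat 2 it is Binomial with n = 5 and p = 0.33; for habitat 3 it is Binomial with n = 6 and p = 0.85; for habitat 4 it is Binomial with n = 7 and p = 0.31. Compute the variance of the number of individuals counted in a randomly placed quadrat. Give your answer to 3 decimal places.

5.449

Per component, 1: μ=6.75, E[X²]=49.275; 2: μ=1.65, E[X²]=3.828; 3: μ=5.1, E[X²]=26.775; 4: μ=2.17, E[X²]=6.2062.
E[X] = 0.18·6.75 + 0.17·1.65 + 0.26·5.1 + 0.39·2.17 = 3.6678.
E[X²] = 0.18·49.275 + 0.17·3.828 + 0.26·26.775 + 0.39·6.2062 = 18.9022.
Var(X) = E[X²] − (E[X])² = 18.9022 − 13.4528 = 5.44942.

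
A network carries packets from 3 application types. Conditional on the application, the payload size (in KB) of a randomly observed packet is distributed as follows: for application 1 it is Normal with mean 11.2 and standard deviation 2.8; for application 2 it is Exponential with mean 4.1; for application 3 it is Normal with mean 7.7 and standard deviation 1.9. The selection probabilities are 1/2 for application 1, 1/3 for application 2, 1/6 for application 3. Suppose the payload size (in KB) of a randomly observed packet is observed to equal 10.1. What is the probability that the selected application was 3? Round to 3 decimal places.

Likelihoods f(10.1 | ·): 1: 0.131898; 2: 0.0207668; 3: 0.0945547.
Posterior ∝ prior × likelihood. Numerator for 3: 0.166667·0.0945547 = 0.0157591.
Normalizing constant: 0.5·0.131898 + 0.333333·0.0207668 + 0.166667·0.0945547 = 0.0886304.
P(3 | observation) = 0.0157591 / 0.0886304 = 0.177807.

0.178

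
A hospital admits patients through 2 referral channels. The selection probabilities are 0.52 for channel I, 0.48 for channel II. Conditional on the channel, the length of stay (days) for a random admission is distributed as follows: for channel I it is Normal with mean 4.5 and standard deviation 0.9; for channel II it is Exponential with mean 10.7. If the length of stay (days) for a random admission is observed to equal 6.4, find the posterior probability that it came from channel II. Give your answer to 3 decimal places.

Likelihoods f(6.4 | ·): I: 0.0477406; II: 0.0513868.
Posterior ∝ prior × likelihood. Numerator for II: 0.48·0.0513868 = 0.0246656.
Normalizing constant: 0.52·0.0477406 + 0.48·0.0513868 = 0.0494908.
P(II | observation) = 0.0246656 / 0.0494908 = 0.498389.

0.498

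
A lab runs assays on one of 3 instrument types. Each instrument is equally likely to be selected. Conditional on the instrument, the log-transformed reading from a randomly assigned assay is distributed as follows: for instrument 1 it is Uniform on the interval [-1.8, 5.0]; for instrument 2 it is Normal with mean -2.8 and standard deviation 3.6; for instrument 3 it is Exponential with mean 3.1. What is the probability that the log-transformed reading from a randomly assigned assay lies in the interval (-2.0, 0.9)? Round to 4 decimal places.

0.3030

Conditional on each instrument, P(-2.0 < X < 0.9): 1: 0.397059; 2: 0.260043; 3: 0.251978.
By total probability, P(-2.0 < X < 0.9) = 0.333333·0.397059 + 0.333333·0.260043 + 0.333333·0.251978 = 0.303027.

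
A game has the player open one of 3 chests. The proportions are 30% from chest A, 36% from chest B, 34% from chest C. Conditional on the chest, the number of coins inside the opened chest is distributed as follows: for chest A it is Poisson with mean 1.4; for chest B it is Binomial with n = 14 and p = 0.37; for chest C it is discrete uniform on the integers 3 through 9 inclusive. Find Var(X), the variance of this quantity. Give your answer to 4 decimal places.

Per component, A: μ=1.4, E[X²]=3.36; B: μ=5.18, E[X²]=30.0958; C: μ=6, E[X²]=40.
E[X] = 0.3·1.4 + 0.36·5.18 + 0.34·6 = 4.3248.
E[X²] = 0.3·3.36 + 0.36·30.0958 + 0.34·40 = 25.4425.
Var(X) = E[X²] − (E[X])² = 25.4425 − 18.7039 = 6.73859.

6.7386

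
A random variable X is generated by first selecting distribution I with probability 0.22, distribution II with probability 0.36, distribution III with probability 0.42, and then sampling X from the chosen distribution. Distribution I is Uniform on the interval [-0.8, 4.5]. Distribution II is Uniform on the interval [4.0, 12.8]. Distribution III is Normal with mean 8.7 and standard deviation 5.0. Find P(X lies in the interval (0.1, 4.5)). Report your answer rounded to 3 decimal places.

0.269

Conditional on each component, P(0.1 < X < 4.5): I: 0.830189; II: 0.0568182; III: 0.157738.
By total probability, P(0.1 < X < 4.5) = 0.22·0.830189 + 0.36·0.0568182 + 0.42·0.157738 = 0.269346.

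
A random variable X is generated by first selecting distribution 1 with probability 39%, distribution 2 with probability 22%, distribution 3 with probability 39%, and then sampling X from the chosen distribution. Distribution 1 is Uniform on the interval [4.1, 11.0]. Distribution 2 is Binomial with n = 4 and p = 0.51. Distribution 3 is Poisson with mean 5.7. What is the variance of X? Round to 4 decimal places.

Per component, 1: μ=7.55, E[X²]=60.97; 2: μ=2.04, E[X²]=5.1612; 3: μ=5.7, E[X²]=38.19.
E[X] = 0.39·7.55 + 0.22·2.04 + 0.39·5.7 = 5.6163.
E[X²] = 0.39·60.97 + 0.22·5.1612 + 0.39·38.19 = 39.8079.
Var(X) = E[X²] − (E[X])² = 39.8079 − 31.5428 = 8.26504.

8.2650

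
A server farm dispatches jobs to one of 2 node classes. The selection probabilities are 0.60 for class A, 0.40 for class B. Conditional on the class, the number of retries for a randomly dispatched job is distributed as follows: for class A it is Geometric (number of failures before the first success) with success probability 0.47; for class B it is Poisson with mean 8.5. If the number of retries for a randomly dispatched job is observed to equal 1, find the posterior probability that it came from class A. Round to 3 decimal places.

Likelihoods P(X=1 | ·): A: 0.2491; B: 0.00172948.
Posterior ∝ prior × likelihood. Numerator for A: 0.6·0.2491 = 0.14946.
Normalizing constant: 0.6·0.2491 + 0.4·0.00172948 = 0.150152.
P(A | observation) = 0.14946 / 0.150152 = 0.995393.

0.995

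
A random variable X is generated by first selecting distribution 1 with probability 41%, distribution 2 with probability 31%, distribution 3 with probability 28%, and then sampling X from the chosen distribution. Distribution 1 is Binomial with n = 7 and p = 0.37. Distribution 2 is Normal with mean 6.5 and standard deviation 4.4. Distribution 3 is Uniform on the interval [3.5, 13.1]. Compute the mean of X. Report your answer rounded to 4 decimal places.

Component means — 1: 2.59; 2: 6.5; 3: 8.3.
E[X] = 0.41·2.59 + 0.31·6.5 + 0.28·8.3 = 5.4009.

5.4009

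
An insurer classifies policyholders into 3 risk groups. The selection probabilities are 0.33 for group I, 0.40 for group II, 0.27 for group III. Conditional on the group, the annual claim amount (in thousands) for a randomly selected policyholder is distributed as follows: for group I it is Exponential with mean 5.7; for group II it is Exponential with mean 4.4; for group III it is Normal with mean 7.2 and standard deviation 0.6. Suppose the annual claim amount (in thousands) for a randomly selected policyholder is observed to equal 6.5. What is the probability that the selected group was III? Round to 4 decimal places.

0.6984

Likelihoods f(6.5 | ·): I: 0.0560889; II: 0.0518771; III: 0.336664.
Posterior ∝ prior × likelihood. Numerator for III: 0.27·0.336664 = 0.0908994.
Normalizing constant: 0.33·0.0560889 + 0.4·0.0518771 + 0.27·0.336664 = 0.13016.
P(III | observation) = 0.0908994 / 0.13016 = 0.698369.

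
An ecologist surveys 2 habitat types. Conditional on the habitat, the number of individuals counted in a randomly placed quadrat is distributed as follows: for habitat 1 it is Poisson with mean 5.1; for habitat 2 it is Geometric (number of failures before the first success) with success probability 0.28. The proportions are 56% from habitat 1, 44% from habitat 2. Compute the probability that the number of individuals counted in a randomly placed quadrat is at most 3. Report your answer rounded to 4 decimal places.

0.4625

Conditional on each habitat, P(X ≤ 3): 1: 0.251268; 2: 0.731261.
By total probability, P(X ≤ 3) = 0.56·0.251268 + 0.44·0.731261 = 0.462465.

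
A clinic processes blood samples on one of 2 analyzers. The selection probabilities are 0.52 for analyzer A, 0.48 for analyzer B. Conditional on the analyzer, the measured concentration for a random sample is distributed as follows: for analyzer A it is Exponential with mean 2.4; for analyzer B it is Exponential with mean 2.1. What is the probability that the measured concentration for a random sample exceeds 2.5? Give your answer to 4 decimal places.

0.3294

Conditional on each analyzer, P(X > 2.5): A: 0.352866; B: 0.304076.
By total probability, P(X > 2.5) = 0.52·0.352866 + 0.48·0.304076 = 0.329447.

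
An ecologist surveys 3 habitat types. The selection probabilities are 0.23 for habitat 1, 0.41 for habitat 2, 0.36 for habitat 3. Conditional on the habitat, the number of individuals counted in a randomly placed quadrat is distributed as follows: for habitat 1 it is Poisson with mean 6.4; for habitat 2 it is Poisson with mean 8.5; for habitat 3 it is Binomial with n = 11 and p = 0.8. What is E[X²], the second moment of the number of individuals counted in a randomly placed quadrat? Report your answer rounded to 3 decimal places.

For each component E[X²] = Var + (mean)², giving 1: 47.36; 2: 80.75; 3: 79.2.
Overall E[X²] = 0.23·47.36 + 0.41·80.75 + 0.36·79.2 = 72.5123.

72.512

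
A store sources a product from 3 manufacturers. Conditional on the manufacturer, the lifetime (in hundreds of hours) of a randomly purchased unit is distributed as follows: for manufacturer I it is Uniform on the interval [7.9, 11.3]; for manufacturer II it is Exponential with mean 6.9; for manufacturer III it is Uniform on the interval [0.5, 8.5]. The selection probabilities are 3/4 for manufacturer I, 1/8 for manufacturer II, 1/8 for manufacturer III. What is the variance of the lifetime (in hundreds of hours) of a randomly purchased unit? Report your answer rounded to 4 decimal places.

Per component, I: μ=9.6, E[X²]=93.1233; II: μ=6.9, E[X²]=95.22; III: μ=4.5, E[X²]=25.5833.
E[X] = 0.75·9.6 + 0.125·6.9 + 0.125·4.5 = 8.625.
E[X²] = 0.75·93.1233 + 0.125·95.22 + 0.125·25.5833 = 84.9429.
Var(X) = E[X²] − (E[X])² = 84.9429 − 74.3906 = 10.5523.

10.5523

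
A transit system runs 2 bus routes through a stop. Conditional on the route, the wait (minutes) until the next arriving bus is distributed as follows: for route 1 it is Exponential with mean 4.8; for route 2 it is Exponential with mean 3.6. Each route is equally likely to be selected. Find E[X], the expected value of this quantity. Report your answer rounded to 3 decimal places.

4.200

Component means — 1: 4.8; 2: 3.6.
E[X] = 0.5·4.8 + 0.5·3.6 = 4.2.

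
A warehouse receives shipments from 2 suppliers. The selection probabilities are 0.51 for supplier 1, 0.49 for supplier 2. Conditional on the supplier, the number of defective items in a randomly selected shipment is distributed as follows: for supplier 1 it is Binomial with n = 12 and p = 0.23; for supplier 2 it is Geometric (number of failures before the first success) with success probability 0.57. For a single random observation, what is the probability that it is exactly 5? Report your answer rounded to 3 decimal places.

0.046

Conditional on each supplier, P(X = 5): 1: 0.0818087; 2: 0.00837948.
By total probability, P(X = 5) = 0.51·0.0818087 + 0.49·0.00837948 = 0.0458284.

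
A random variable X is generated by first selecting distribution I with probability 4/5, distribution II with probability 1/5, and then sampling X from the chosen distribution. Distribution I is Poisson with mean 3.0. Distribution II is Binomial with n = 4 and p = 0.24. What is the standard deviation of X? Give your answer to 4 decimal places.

1.7921

Per component, I: μ=3, E[X²]=12; II: μ=0.96, E[X²]=1.6512.
E[X] = 0.8·3 + 0.2·0.96 = 2.592.
E[X²] = 0.8·12 + 0.2·1.6512 = 9.93024.
Var(X) = E[X²] − (E[X])² = 9.93024 − 6.71846 = 3.21178.
SD(X) = √3.21178 = 1.79214.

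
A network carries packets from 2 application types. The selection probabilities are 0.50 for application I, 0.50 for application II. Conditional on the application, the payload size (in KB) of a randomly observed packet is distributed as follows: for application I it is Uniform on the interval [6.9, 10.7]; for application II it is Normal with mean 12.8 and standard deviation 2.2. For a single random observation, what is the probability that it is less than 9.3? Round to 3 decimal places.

0.344

Conditional on each application, P(X < 9.3): I: 0.631579; II: 0.055815.
By total probability, P(X < 9.3) = 0.5·0.631579 + 0.5·0.055815 = 0.343697.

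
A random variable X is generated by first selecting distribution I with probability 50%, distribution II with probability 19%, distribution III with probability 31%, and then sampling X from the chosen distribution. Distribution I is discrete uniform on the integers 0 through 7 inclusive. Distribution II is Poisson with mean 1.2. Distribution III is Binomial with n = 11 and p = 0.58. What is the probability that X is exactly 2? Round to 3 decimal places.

0.106

Conditional on each component, P(X = 2): I: 0.125; II: 0.21686; III: 0.00752423.
By total probability, P(X = 2) = 0.5·0.125 + 0.19·0.21686 + 0.31·0.00752423 = 0.106036.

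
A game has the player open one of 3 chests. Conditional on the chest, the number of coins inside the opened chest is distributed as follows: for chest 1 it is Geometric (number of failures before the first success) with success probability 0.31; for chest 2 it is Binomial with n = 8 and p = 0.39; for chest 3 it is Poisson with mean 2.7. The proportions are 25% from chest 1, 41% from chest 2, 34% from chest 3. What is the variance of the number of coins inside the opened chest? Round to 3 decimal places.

3.619

Per component, 1: μ=2.22581, E[X²]=12.1342; 2: μ=3.12, E[X²]=11.6376; 3: μ=2.7, E[X²]=9.99.
E[X] = 0.25·2.22581 + 0.41·3.12 + 0.34·2.7 = 2.75365.
E[X²] = 0.25·12.1342 + 0.41·11.6376 + 0.34·9.99 = 11.2016.
Var(X) = E[X²] − (E[X])² = 11.2016 − 7.5826 = 3.61898.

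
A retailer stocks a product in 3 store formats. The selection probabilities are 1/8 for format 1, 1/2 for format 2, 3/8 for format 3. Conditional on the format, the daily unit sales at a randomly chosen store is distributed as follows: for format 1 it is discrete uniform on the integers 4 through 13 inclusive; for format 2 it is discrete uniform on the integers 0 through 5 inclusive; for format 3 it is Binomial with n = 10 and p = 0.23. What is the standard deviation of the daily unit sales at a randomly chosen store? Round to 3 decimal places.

Per component, 1: μ=8.5, E[X²]=80.5; 2: μ=2.5, E[X²]=9.16667; 3: μ=2.3, E[X²]=7.061.
E[X] = 0.125·8.5 + 0.5·2.5 + 0.375·2.3 = 3.175.
E[X²] = 0.125·80.5 + 0.5·9.16667 + 0.375·7.061 = 17.2937.
Var(X) = E[X²] − (E[X])² = 17.2937 − 10.0806 = 7.21308.
SD(X) = √7.21308 = 2.68572.

2.686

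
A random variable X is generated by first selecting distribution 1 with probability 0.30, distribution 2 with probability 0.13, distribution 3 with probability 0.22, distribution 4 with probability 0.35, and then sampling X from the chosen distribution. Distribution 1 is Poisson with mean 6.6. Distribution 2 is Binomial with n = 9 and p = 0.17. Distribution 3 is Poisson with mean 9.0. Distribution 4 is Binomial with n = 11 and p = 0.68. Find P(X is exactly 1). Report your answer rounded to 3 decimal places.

0.048

Conditional on each component, P(X = 1): 1: 0.00897843; 2: 0.344601; 3: 0.00111069; 4: 8.42173e-05.
By total probability, P(X = 1) = 0.3·0.00897843 + 0.13·0.344601 + 0.22·0.00111069 + 0.35·8.42173e-05 = 0.0477654.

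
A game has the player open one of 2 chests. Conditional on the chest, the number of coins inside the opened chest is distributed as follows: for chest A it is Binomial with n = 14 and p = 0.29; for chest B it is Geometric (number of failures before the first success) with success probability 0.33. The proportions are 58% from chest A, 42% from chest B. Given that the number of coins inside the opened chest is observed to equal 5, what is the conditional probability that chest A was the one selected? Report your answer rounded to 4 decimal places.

Likelihoods P(X=5 | ·): A: 0.188269; B: 0.0445541.
Posterior ∝ prior × likelihood. Numerator for A: 0.58·0.188269 = 0.109196.
Normalizing constant: 0.58·0.188269 + 0.42·0.0445541 = 0.127909.
P(A | observation) = 0.109196 / 0.127909 = 0.853703.

0.8537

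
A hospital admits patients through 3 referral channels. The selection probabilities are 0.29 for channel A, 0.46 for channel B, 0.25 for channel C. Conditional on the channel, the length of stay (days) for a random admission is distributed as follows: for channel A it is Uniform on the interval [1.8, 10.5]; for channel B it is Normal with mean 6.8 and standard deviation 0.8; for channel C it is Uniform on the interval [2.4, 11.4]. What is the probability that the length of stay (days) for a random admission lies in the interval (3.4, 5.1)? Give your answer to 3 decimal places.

Conditional on each channel, P(3.4 < X < 5.1): A: 0.195402; B: 0.0167826; C: 0.188889.
By total probability, P(3.4 < X < 5.1) = 0.29·0.195402 + 0.46·0.0167826 + 0.25·0.188889 = 0.111609.

0.112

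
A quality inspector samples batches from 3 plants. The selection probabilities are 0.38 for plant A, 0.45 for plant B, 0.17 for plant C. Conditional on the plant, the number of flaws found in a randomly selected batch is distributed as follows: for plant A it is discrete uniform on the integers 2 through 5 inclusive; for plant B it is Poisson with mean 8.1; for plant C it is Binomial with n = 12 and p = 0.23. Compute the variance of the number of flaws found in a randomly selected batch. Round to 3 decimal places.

Per component, A: μ=3.5, E[X²]=13.5; B: μ=8.1, E[X²]=73.71; C: μ=2.76, E[X²]=9.7428.
E[X] = 0.38·3.5 + 0.45·8.1 + 0.17·2.76 = 5.4442.
E[X²] = 0.38·13.5 + 0.45·73.71 + 0.17·9.7428 = 39.9558.
Var(X) = E[X²] − (E[X])² = 39.9558 − 29.6393 = 10.3165.

10.316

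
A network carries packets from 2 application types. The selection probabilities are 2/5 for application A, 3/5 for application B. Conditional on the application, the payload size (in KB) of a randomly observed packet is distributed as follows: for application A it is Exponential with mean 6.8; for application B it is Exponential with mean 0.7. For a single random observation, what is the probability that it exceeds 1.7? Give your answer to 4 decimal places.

Conditional on each application, P(X > 1.7): A: 0.778801; B: 0.0881627.
By total probability, P(X > 1.7) = 0.4·0.778801 + 0.6·0.0881627 = 0.364418.

0.3644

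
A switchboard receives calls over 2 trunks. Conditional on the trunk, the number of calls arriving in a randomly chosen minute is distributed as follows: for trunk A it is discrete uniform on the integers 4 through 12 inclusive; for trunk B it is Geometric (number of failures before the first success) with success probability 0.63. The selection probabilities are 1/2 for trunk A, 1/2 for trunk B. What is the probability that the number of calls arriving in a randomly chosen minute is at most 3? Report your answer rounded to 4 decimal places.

Conditional on each trunk, P(X ≤ 3): A: 0; B: 0.981258.
By total probability, P(X ≤ 3) = 0.5·0 + 0.5·0.981258 = 0.490629.

0.4906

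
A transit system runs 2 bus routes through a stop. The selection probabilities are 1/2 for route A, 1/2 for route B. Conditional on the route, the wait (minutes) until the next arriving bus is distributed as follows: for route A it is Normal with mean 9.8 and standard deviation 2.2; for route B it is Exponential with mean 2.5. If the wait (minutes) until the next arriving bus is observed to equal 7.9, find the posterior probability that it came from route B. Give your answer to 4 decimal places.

0.1196

Likelihoods f(7.9 | ·): A: 0.124889; B: 0.0169703.
Posterior ∝ prior × likelihood. Numerator for B: 0.5·0.0169703 = 0.00848515.
Normalizing constant: 0.5·0.124889 + 0.5·0.0169703 = 0.0709297.
P(B | observation) = 0.00848515 / 0.0709297 = 0.119628.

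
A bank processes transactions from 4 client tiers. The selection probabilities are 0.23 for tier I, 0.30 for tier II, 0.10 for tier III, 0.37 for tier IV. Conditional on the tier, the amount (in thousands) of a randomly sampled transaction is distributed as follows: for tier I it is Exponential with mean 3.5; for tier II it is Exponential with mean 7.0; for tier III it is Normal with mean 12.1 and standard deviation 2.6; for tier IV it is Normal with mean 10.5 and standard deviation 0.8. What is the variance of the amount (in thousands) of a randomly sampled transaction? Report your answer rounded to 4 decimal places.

27.3813

Per component, I: μ=3.5, E[X²]=24.5; II: μ=7, E[X²]=98; III: μ=12.1, E[X²]=153.17; IV: μ=10.5, E[X²]=110.89.
E[X] = 0.23·3.5 + 0.3·7 + 0.1·12.1 + 0.37·10.5 = 8.
E[X²] = 0.23·24.5 + 0.3·98 + 0.1·153.17 + 0.37·110.89 = 91.3813.
Var(X) = E[X²] − (E[X])² = 91.3813 − 64 = 27.3813.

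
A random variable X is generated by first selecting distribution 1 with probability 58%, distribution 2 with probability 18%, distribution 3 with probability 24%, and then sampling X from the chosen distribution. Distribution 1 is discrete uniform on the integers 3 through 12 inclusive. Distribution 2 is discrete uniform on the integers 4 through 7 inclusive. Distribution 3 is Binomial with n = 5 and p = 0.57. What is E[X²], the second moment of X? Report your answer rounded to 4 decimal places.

45.3235

For each component E[X²] = Var + (mean)², giving 1: 64.5; 2: 31.5; 3: 9.348.
Overall E[X²] = 0.58·64.5 + 0.18·31.5 + 0.24·9.348 = 45.3235.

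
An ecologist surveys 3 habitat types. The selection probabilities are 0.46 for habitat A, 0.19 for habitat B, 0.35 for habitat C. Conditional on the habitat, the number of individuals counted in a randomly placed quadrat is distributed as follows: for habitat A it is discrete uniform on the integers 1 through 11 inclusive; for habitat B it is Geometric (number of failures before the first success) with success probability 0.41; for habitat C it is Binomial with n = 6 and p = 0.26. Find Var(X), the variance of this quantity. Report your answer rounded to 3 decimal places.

10.664

Per component, A: μ=6, E[X²]=46; B: μ=1.43902, E[X²]=5.58061; C: μ=1.56, E[X²]=3.588.
E[X] = 0.46·6 + 0.19·1.43902 + 0.35·1.56 = 3.57941.
E[X²] = 0.46·46 + 0.19·5.58061 + 0.35·3.588 = 23.4761.
Var(X) = E[X²] − (E[X])² = 23.4761 − 12.8122 = 10.6639.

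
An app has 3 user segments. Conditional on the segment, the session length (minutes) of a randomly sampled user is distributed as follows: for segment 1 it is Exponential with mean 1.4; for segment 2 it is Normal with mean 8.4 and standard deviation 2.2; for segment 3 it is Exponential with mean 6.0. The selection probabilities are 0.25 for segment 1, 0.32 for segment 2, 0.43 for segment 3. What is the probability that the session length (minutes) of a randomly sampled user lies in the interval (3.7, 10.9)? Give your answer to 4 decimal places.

0.4537

Conditional on each segment, P(3.7 < X < 10.9): 1: 0.070742; 2: 0.855773; 3: 0.377174.
By total probability, P(3.7 < X < 10.9) = 0.25·0.070742 + 0.32·0.855773 + 0.43·0.377174 = 0.453718.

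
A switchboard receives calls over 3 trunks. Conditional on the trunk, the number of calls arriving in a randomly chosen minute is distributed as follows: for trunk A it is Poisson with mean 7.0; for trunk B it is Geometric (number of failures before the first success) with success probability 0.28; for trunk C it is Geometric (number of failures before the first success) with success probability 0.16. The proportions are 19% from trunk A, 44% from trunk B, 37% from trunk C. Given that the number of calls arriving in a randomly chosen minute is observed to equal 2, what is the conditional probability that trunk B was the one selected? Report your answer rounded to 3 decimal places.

Likelihoods P(X=2 | ·): A: 0.0223411; B: 0.145152; C: 0.112896.
Posterior ∝ prior × likelihood. Numerator for B: 0.44·0.145152 = 0.0638669.
Normalizing constant: 0.19·0.0223411 + 0.44·0.145152 + 0.37·0.112896 = 0.109883.
P(B | observation) = 0.0638669 / 0.109883 = 0.581225.

0.581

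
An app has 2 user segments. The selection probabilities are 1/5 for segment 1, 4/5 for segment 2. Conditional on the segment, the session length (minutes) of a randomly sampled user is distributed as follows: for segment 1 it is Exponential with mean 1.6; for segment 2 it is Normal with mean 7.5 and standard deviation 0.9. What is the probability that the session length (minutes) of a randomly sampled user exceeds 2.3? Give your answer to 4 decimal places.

0.8475

Conditional on each segment, P(X > 2.3): 1: 0.237521; 2: 1.
By total probability, P(X > 2.3) = 0.2·0.237521 + 0.8·1 = 0.847504.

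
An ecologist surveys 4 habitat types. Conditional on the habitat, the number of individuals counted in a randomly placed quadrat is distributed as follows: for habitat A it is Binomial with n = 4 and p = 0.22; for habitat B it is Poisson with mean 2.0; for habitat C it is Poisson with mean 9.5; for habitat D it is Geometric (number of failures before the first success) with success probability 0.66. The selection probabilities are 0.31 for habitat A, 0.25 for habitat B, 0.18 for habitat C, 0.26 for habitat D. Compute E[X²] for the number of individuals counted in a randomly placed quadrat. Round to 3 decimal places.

For each component E[X²] = Var + (mean)², giving A: 1.4608; B: 6; C: 99.75; D: 1.04591.
Overall E[X²] = 0.31·1.4608 + 0.25·6 + 0.18·99.75 + 0.26·1.04591 = 20.1798.

20.180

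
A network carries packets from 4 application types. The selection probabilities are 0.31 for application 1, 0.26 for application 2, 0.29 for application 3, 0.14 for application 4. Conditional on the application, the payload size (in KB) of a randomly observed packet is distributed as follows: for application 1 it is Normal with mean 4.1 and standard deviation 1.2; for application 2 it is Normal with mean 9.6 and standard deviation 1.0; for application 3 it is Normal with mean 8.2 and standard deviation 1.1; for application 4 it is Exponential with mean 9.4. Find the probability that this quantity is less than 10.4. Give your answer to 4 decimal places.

Conditional on each application, P(X < 10.4): 1: 1; 2: 0.788145; 3: 0.97725; 4: 0.669247.
By total probability, P(X < 10.4) = 0.31·1 + 0.26·0.788145 + 0.29·0.97725 + 0.14·0.669247 = 0.892015.

0.8920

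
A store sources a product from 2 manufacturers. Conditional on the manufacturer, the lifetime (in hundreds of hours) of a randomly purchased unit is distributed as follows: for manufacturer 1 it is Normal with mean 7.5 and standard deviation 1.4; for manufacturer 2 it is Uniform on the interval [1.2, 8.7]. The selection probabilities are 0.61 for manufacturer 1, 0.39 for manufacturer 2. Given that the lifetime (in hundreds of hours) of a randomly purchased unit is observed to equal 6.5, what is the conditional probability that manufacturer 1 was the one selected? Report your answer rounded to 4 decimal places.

0.7215

Likelihoods f(6.5 | ·): 1: 0.220797; 2: 0.133333.
Posterior ∝ prior × likelihood. Numerator for 1: 0.61·0.220797 = 0.134686.
Normalizing constant: 0.61·0.220797 + 0.39·0.133333 = 0.186686.
P(1 | observation) = 0.134686 / 0.186686 = 0.721457.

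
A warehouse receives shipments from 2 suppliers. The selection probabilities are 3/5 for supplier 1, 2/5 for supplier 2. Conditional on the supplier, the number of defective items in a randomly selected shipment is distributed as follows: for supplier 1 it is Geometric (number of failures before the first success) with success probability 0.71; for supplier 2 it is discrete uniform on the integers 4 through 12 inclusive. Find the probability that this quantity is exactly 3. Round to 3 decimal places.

0.010

Conditional on each supplier, P(X = 3): 1: 0.0173162; 2: 0.
By total probability, P(X = 3) = 0.6·0.0173162 + 0.4·0 = 0.0103897.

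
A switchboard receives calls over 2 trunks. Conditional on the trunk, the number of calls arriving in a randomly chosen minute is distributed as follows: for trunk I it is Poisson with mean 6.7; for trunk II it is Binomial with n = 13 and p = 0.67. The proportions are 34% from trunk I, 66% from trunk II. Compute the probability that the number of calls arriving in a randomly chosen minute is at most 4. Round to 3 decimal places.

0.074

Conditional on each trunk, P(X ≤ 4): I: 0.202159; II: 0.00819647.
By total probability, P(X ≤ 4) = 0.34·0.202159 + 0.66·0.00819647 = 0.0741437.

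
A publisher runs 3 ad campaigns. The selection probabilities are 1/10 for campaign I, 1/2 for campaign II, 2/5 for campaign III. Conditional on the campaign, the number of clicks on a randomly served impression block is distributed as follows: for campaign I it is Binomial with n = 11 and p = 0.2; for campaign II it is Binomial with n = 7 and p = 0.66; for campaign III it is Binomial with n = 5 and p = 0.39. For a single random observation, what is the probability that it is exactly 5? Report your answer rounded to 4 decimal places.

Conditional on each campaign, P(X = 5): I: 0.0387554; II: 0.304016; III: 0.00902242.
By total probability, P(X = 5) = 0.1·0.0387554 + 0.5·0.304016 + 0.4·0.00902242 = 0.159493.

0.1595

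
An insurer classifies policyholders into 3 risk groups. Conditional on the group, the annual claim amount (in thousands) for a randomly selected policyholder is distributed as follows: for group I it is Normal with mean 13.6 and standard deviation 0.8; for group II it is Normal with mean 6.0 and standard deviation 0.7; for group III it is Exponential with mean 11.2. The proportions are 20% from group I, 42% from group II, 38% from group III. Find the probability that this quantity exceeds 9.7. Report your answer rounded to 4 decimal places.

Conditional on each group, P(X > 9.7): I: 0.999999; II: 6.26076e-08; III: 0.420601.
By total probability, P(X > 9.7) = 0.2·0.999999 + 0.42·6.26076e-08 + 0.38·0.420601 = 0.359828.

0.3598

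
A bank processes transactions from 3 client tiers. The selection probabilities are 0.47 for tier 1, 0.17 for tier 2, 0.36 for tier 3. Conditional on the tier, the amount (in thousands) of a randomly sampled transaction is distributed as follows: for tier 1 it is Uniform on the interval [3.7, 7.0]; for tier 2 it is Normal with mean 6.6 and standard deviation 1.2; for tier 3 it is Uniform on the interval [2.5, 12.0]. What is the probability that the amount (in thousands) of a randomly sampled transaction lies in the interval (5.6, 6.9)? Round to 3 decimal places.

0.302

Conditional on each tier, P(5.6 < X < 6.9): 1: 0.393939; 2: 0.396378; 3: 0.136842.
By total probability, P(5.6 < X < 6.9) = 0.47·0.393939 + 0.17·0.396378 + 0.36·0.136842 = 0.301799.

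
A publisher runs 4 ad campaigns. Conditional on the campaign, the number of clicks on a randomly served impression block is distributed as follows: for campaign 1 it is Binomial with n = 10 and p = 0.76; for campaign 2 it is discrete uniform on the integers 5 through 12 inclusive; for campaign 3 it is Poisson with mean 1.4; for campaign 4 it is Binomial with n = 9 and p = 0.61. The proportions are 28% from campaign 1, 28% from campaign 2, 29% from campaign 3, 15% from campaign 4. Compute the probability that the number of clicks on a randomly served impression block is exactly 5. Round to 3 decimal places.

0.089

Conditional on each campaign, P(X = 5): 1: 0.0508774; 2: 0.125; 3: 0.0110521; 4: 0.246194.
By total probability, P(X = 5) = 0.28·0.0508774 + 0.28·0.125 + 0.29·0.0110521 + 0.15·0.246194 = 0.0893799.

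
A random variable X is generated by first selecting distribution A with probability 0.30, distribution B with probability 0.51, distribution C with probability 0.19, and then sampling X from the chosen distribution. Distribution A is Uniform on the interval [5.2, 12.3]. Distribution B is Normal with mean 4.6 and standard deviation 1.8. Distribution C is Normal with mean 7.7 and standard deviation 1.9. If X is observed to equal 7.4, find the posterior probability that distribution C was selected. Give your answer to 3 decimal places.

Likelihoods f(7.4 | ·): A: 0.140845; B: 0.066099; C: 0.207369.
Posterior ∝ prior × likelihood. Numerator for C: 0.19·0.207369 = 0.0394.
Normalizing constant: 0.3·0.140845 + 0.51·0.066099 + 0.19·0.207369 = 0.115364.
P(C | observation) = 0.0394 / 0.115364 = 0.341528.

0.342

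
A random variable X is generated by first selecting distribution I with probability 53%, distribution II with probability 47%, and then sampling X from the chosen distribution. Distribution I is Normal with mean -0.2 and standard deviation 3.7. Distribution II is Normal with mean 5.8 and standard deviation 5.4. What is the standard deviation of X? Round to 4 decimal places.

5.4707

Per component, I: μ=-0.2, E[X²]=13.73; II: μ=5.8, E[X²]=62.8.
E[X] = 0.53·-0.2 + 0.47·5.8 = 2.62.
E[X²] = 0.53·13.73 + 0.47·62.8 = 36.7929.
Var(X) = E[X²] − (E[X])² = 36.7929 − 6.8644 = 29.9285.
SD(X) = √29.9285 = 5.47069.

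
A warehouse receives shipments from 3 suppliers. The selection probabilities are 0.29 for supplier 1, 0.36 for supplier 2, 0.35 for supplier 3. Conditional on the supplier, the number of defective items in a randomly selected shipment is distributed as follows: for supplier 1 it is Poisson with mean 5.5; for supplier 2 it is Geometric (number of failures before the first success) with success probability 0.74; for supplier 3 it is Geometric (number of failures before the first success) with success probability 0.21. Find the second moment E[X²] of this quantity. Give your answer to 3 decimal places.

21.806

For each component E[X²] = Var + (mean)², giving 1: 35.75; 2: 0.598247; 3: 32.0658.
Overall E[X²] = 0.29·35.75 + 0.36·0.598247 + 0.35·32.0658 = 21.8059.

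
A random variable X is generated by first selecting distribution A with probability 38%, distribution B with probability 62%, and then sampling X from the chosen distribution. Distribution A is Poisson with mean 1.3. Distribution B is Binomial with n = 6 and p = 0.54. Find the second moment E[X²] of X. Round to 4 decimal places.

For each component E[X²] = Var + (mean)², giving A: 2.99; B: 11.988.
Overall E[X²] = 0.38·2.99 + 0.62·11.988 = 8.56876.

8.5688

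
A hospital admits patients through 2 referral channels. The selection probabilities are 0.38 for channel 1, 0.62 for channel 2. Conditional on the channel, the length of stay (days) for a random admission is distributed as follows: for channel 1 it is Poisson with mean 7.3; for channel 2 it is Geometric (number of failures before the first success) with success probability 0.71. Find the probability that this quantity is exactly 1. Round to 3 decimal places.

Conditional on each channel, P(X = 1): 1: 0.00493143; 2: 0.2059.
By total probability, P(X = 1) = 0.38·0.00493143 + 0.62·0.2059 = 0.129532.

0.130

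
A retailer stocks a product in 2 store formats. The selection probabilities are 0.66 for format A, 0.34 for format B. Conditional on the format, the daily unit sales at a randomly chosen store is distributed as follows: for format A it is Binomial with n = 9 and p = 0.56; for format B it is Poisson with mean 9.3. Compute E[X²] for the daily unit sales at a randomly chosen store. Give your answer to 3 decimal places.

For each component E[X²] = Var + (mean)², giving A: 27.6192; B: 95.79.
Overall E[X²] = 0.66·27.6192 + 0.34·95.79 = 50.7973.

50.797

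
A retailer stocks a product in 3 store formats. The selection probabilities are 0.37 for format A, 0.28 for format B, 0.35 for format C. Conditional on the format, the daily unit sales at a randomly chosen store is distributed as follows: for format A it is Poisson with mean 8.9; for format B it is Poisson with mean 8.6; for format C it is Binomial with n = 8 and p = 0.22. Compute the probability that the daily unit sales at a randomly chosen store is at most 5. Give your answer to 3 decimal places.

0.434

Conditional on each format, P(X ≤ 5): A: 0.1219; B: 0.142228; C: 0.997907.
By total probability, P(X ≤ 5) = 0.37·0.1219 + 0.28·0.142228 + 0.35·0.997907 = 0.434194.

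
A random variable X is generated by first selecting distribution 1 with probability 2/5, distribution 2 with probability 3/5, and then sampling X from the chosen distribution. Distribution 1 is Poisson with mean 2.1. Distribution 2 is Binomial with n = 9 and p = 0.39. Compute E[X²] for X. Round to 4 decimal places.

11.2807

For each component E[X²] = Var + (mean)², giving 1: 6.51; 2: 14.4612.
Overall E[X²] = 0.4·6.51 + 0.6·14.4612 = 11.2807.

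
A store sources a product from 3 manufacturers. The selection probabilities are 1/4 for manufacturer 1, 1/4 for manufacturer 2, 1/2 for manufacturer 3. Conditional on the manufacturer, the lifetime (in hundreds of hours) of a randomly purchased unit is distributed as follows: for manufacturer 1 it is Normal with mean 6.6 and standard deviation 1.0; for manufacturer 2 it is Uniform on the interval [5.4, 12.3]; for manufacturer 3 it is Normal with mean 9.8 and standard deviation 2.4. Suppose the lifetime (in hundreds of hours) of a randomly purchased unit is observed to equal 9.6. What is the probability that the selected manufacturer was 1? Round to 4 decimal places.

0.0092

Likelihoods f(9.6 | ·): 1: 0.00443185; 2: 0.144928; 3: 0.16565.
Posterior ∝ prior × likelihood. Numerator for 1: 0.25·0.00443185 = 0.00110796.
Normalizing constant: 0.25·0.00443185 + 0.25·0.144928 + 0.5·0.16565 = 0.120165.
P(1 | observation) = 0.00110796 / 0.120165 = 0.00922036.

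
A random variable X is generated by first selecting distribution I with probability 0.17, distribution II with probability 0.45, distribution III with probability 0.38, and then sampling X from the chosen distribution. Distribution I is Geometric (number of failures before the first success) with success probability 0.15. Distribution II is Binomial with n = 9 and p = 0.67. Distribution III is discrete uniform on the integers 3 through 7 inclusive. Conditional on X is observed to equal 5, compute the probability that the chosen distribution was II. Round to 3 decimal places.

Likelihoods P(X=5 | ·): I: 0.0665558; II: 0.201744; III: 0.2.
Posterior ∝ prior × likelihood. Numerator for II: 0.45·0.201744 = 0.0907847.
Normalizing constant: 0.17·0.0665558 + 0.45·0.201744 + 0.38·0.2 = 0.178099.
P(II | observation) = 0.0907847 / 0.178099 = 0.509742.

0.510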